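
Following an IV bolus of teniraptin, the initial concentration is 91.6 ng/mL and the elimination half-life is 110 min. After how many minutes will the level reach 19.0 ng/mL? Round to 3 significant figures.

250 minutes

k = ln 2 / 110 = 0.006301 min⁻¹
C(t) = C₀ e^(−kt)  ⇒  t = ln(C₀/C) / k
t = ln(91.6/19.0) / 0.006301 = 1.573 / 0.006301 ≈ 250 minutes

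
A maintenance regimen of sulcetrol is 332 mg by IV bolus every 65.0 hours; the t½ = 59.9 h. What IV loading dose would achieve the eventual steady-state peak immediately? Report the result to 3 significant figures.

k = ln 2 / 59.9 = 0.01157 h⁻¹
Accumulation ratio R = 1 / (1 − e^(−kτ)) = 1 / (1 − e^(−0.01157×65.0)) = 1 / (1 − 0.4713) = 1.892
Loading dose = maintenance dose × R = 332 × 1.892 ≈ 628 mg

628 mg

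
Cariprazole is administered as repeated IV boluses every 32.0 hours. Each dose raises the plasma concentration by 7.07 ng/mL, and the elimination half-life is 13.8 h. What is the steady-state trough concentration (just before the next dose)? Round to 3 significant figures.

1.77 ng/mL

k = ln 2 / 13.8 = 0.05023 h⁻¹
Fraction remaining after one interval: e^(−kτ) = e^(−0.05023 × 32.0) = 0.2004
R = 1 / (1 − 0.2004) = 1.251
Css,max = 7.07 × 1.251 = 8.842 ng/mL
Css,min = Css,max × e^(−kτ) = 8.842 × 0.2004 ≈ 1.77 ng/mL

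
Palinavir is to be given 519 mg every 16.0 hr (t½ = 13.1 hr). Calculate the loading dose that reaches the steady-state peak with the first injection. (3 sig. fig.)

909 mg

k = ln 2 / 13.1 = 0.05291 hr⁻¹
Accumulation ratio R = 1 / (1 − e^(−kτ)) = 1 / (1 − e^(−0.05291×16.0)) = 1 / (1 − 0.4289) = 1.751
Loading dose = maintenance dose × R = 519 × 1.751 ≈ 909 mg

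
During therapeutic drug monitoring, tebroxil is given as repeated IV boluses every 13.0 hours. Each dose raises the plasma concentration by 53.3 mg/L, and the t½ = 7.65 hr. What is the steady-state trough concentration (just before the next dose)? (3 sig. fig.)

23.7 mg/L

k = ln 2 / 7.65 = 0.09061 hr⁻¹
Fraction remaining after one interval: e^(−kτ) = e^(−0.09061 × 13.0) = 0.3079
R = 1 / (1 − 0.3079) = 1.445
Css,max = 53.3 × 1.445 = 77.01 mg/L
Css,min = Css,max × e^(−kτ) = 77.01 × 0.3079 ≈ 23.7 mg/L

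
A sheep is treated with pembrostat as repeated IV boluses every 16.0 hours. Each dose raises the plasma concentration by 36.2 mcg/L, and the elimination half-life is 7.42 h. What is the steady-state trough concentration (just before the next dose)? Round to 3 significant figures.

10.5 mcg/L

k = ln 2 / 7.42 = 0.09342 h⁻¹
Fraction remaining after one interval: e^(−kτ) = e^(−0.09342 × 16.0) = 0.2243
R = 1 / (1 − 0.2243) = 1.289
Css,max = 36.2 × 1.289 = 46.67 mcg/L
Css,min = Css,max × e^(−kτ) = 46.67 × 0.2243 ≈ 10.5 mcg/L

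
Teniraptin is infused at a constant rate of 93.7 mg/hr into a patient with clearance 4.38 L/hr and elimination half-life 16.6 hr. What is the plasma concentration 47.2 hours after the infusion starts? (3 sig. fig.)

Css = rate / CL = 93.7 / 4.38 = 21.39 mg/L
k = ln 2 / 16.6 = 0.04176 hr⁻¹
C(t) = Css (1 − e^(−kt)) = 21.39 × (1 − e^(−1.971)) = 21.39 × 0.8607 ≈ 18.4 mg/L

18.4 mg/L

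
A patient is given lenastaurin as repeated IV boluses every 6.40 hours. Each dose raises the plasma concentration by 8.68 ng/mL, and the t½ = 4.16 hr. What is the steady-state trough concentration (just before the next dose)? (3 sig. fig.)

4.56 ng/mL

k = ln 2 / 4.16 = 0.1666 hr⁻¹
Fraction remaining after one interval: e^(−kτ) = e^(−0.1666 × 6.40) = 0.3443
R = 1 / (1 − 0.3443) = 1.525
Css,max = 8.68 × 1.525 = 13.24 ng/mL
Css,min = Css,max × e^(−kτ) = 13.24 × 0.3443 ≈ 4.56 ng/mL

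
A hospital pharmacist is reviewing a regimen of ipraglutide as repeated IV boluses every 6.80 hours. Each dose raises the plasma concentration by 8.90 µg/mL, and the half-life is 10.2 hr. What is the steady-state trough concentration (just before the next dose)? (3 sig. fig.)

15.2 µg/mL

k = ln 2 / 10.2 = 0.06796 hr⁻¹
Fraction remaining after one interval: e^(−kτ) = e^(−0.06796 × 6.80) = 0.6300
R = 1 / (1 − 0.6300) = 2.702
Css,max = 8.90 × 2.702 = 24.05 µg/mL
Css,min = Css,max × e^(−kτ) = 24.05 × 0.6300 ≈ 15.2 µg/mL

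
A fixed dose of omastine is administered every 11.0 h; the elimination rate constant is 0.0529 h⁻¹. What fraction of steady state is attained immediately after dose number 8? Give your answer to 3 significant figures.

0.990

f_n = 1 − e^(−nkτ) = 1 − e^(−8 × 0.05290 × 11.0) = 1 − e^(−4.655) = 1 − 0.009512 ≈ 0.990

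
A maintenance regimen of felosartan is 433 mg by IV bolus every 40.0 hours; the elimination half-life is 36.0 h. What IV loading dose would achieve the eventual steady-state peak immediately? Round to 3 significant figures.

k = ln 2 / 36.0 = 0.01925 h⁻¹
Accumulation ratio R = 1 / (1 − e^(−kτ)) = 1 / (1 − e^(−0.01925×40.0)) = 1 / (1 − 0.4629) = 1.862
Loading dose = maintenance dose × R = 433 × 1.862 ≈ 806 mg

806 mg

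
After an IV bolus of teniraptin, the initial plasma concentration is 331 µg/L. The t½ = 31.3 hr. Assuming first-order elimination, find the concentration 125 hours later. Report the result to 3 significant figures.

k = ln 2 / 31.3 = 0.02215 hr⁻¹
C(t) = C₀ e^(−kt) = 331 × e^(−0.02215 × 125) = 331 × e^(−2.768) = 331 × 0.06278 ≈ 20.8 µg/L

20.8 µg/L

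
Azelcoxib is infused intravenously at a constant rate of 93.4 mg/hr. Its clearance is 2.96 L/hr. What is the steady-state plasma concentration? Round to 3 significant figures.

31.6 µg/mL

Css = infusion rate / CL = 93.4 / 2.96 ≈ 31.6 µg/mL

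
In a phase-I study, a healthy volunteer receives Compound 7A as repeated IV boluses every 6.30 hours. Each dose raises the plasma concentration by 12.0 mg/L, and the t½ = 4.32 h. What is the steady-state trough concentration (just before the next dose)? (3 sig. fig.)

6.87 mg/L

k = ln 2 / 4.32 = 0.1605 h⁻¹
Fraction remaining after one interval: e^(−kτ) = e^(−0.1605 × 6.30) = 0.3639
R = 1 / (1 − 0.3639) = 1.572
Css,max = 12.0 × 1.572 = 18.87 mg/L
Css,min = Css,max × e^(−kτ) = 18.87 × 0.3639 ≈ 6.87 mg/L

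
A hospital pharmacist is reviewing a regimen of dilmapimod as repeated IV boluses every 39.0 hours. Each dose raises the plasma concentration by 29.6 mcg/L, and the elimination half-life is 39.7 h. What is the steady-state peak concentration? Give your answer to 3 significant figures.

59.9 mcg/L

k = ln 2 / 39.7 = 0.01746 h⁻¹
Fraction remaining after one interval: e^(−kτ) = e^(−0.01746 × 39.0) = 0.5061
R = 1 / (1 − 0.5061) = 2.025
Css,max = 29.6 × 2.025 ≈ 59.9 mcg/L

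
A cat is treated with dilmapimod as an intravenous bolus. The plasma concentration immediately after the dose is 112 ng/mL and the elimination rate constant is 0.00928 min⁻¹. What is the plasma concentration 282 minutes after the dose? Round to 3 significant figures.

C(t) = C₀ e^(−kt) = 112 × e^(−0.009280 × 282) = 112 × e^(−2.617) = 112 × 0.07302 ≈ 8.18 ng/mL

8.18 ng/mL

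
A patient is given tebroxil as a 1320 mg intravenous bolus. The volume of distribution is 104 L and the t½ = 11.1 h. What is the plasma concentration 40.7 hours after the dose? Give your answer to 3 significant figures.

C₀ = dose / V = 1320 / 104 = 12.69 µg/mL
k = ln 2 / 11.1 = 0.06245 h⁻¹
C(t) = C₀ e^(−kt) = 12.69 × e^(−0.06245 × 40.7) = 12.69 × e^(−2.542) = 12.69 × 0.07875 ≈ 0.999 µg/mL

0.999 µg/mL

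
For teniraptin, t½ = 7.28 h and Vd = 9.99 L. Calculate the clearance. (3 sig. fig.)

0.951 L/h

k = ln 2 / t½ = ln 2 / 7.28 = 0.09521 h⁻¹
CL = k · V = 0.09521 × 9.99 ≈ 0.951 L/h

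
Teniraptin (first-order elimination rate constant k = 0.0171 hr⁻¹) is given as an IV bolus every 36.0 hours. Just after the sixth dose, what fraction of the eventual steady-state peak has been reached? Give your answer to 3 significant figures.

f_n = 1 − e^(−nkτ) = 1 − e^(−6 × 0.01710 × 36.0) = 1 − e^(−3.694) = 1 − 0.02488 ≈ 0.975

0.975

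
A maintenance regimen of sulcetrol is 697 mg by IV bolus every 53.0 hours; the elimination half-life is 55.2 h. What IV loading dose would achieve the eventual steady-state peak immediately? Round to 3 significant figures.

k = ln 2 / 55.2 = 0.01256 h⁻¹
Accumulation ratio R = 1 / (1 − e^(−kτ)) = 1 / (1 − e^(−0.01256×53.0)) = 1 / (1 − 0.5140) = 2.058
Loading dose = maintenance dose × R = 697 × 2.058 ≈ 1430 mg

1430 mg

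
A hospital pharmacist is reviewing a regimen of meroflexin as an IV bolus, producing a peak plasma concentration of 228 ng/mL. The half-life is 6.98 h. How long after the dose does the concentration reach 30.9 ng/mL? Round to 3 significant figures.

k = ln 2 / 6.98 = 0.09930 h⁻¹
C(t) = C₀ e^(−kt)  ⇒  t = ln(C₀/C) / k
t = ln(228/30.9) / 0.09930 = 1.999 / 0.09930 ≈ 20.1 hours

20.1 hours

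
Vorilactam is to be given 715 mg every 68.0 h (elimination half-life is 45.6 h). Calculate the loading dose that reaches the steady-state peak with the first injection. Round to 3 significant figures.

k = ln 2 / 45.6 = 0.01520 h⁻¹
Accumulation ratio R = 1 / (1 − e^(−kτ)) = 1 / (1 − e^(−0.01520×68.0)) = 1 / (1 − 0.3557) = 1.552
Loading dose = maintenance dose × R = 715 × 1.552 ≈ 1110 mg

1110 mg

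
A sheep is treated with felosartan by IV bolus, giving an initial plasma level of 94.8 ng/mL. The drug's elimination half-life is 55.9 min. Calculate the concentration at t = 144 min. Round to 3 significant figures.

k = ln 2 / 55.9 = 0.01240 min⁻¹
144 min is 2.576 half-lives, so C = 94.8 × (1/2)^2.576 = 94.8 × 0.1677 ≈ 15.9 ng/mL

15.9 ng/mL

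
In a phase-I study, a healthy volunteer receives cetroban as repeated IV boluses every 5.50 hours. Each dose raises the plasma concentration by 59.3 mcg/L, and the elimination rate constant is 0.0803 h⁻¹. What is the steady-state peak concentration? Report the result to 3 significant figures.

Fraction remaining after one interval: e^(−kτ) = e^(−0.08030 × 5.50) = 0.6430
R = 1 / (1 − 0.6430) = 2.801
Css,max = 59.3 × 2.801 ≈ 166 mcg/L

166 mcg/L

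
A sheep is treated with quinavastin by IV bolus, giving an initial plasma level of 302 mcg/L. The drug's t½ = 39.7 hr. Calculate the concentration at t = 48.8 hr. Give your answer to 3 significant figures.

k = ln 2 / 39.7 = 0.01746 hr⁻¹
48.8 hr is 1.229 half-lives, so C = 302 × (1/2)^1.229 = 302 × 0.4265 ≈ 129 mcg/L

129 mcg/L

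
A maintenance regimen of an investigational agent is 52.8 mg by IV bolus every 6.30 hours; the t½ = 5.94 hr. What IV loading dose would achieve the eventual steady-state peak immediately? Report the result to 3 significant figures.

101 mg

k = ln 2 / 5.94 = 0.1167 hr⁻¹
Accumulation ratio R = 1 / (1 − e^(−kτ)) = 1 / (1 − e^(−0.1167×6.30)) = 1 / (1 − 0.4794) = 1.921
Loading dose = maintenance dose × R = 52.8 × 1.921 ≈ 101 mg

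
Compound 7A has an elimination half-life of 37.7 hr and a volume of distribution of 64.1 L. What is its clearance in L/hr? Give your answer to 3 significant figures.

k = ln 2 / t½ = ln 2 / 37.7 = 0.01839 hr⁻¹
CL = k · V = 0.01839 × 64.1 ≈ 1.18 L/hr

1.18 L/hr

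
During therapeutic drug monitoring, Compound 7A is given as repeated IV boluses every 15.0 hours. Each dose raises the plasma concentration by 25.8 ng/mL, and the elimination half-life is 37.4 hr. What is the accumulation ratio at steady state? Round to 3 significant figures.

k = ln 2 / 37.4 = 0.01853 hr⁻¹
Fraction remaining after one interval: e^(−kτ) = e^(−0.01853 × 15.0) = 0.7573
R = 1 / (1 − 0.7573) = 1 / 0.2427 ≈ 4.12

4.12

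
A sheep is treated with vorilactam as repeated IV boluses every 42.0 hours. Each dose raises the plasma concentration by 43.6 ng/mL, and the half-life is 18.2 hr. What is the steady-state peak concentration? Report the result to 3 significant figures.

54.6 ng/mL

k = ln 2 / 18.2 = 0.03809 hr⁻¹
Fraction remaining after one interval: e^(−kτ) = e^(−0.03809 × 42.0) = 0.2020
R = 1 / (1 − 0.2020) = 1.253
Css,max = 43.6 × 1.253 ≈ 54.6 ng/mL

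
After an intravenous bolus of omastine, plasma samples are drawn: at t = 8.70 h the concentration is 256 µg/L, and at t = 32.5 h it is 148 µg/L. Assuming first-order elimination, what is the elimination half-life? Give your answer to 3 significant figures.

30.1 hours

k = ln(C₁/C₂) / (t₂ − t₁) = ln(256/148) / (32.5 − 8.70)
  = 0.5480 / 23.80 = 0.02302 h⁻¹
t½ = ln 2 / k = ln 2 / 0.02302 ≈ 30.1 hours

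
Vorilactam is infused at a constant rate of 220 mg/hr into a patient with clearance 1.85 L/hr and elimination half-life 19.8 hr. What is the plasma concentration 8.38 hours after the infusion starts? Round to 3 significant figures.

Css = rate / CL = 220 / 1.85 = 118.9 mg/L
k = ln 2 / 19.8 = 0.03501 hr⁻¹
C(t) = Css (1 − e^(−kt)) = 118.9 × (1 − e^(−0.2934)) = 118.9 × 0.2542 ≈ 30.2 mg/L

30.2 mg/L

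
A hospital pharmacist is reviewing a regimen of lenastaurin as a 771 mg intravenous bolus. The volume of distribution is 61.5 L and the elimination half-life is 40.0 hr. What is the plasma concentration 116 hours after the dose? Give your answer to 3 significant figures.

C₀ = dose / V = 771 / 61.5 = 12.54 µg/mL
k = ln 2 / 40.0 = 0.01733 hr⁻¹
C(t) = C₀ e^(−kt) = 12.54 × e^(−0.01733 × 116) = 12.54 × e^(−2.010) = 12.54 × 0.1340 ≈ 1.68 µg/mL

1.68 µg/mL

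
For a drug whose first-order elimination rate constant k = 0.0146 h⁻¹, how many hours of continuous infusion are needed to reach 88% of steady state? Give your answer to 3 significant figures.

f = 1 − e^(−kt)  ⇒  t = −ln(1 − f) / k
t = −ln(1 − 0.88) / 0.01460 = 2.120 / 0.01460 ≈ 145 hours

145 hours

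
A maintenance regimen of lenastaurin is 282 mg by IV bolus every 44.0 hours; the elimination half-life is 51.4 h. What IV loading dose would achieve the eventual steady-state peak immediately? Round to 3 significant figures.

k = ln 2 / 51.4 = 0.01349 h⁻¹
Accumulation ratio R = 1 / (1 − e^(−kτ)) = 1 / (1 − e^(−0.01349×44.0)) = 1 / (1 − 0.5525) = 2.234
Loading dose = maintenance dose × R = 282 × 2.234 ≈ 630 mg

630 mg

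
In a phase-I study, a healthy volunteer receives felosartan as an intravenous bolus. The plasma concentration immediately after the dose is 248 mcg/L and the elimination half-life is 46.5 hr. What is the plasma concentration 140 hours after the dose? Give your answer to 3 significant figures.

30.8 mcg/L

k = ln 2 / 46.5 = 0.01491 hr⁻¹
140 hr is 3.011 half-lives, so C = 248 × (1/2)^3.011 = 248 × 0.1241 ≈ 30.8 mcg/L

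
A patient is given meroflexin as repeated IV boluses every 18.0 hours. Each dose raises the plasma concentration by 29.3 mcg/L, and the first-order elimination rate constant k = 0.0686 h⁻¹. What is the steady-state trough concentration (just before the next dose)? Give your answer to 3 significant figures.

Fraction remaining after one interval: e^(−kτ) = e^(−0.06860 × 18.0) = 0.2909
R = 1 / (1 − 0.2909) = 1.410
Css,max = 29.3 × 1.410 = 41.32 mcg/L
Css,min = Css,max × e^(−kτ) = 41.32 × 0.2909 ≈ 12.0 mcg/L

12.0 mcg/L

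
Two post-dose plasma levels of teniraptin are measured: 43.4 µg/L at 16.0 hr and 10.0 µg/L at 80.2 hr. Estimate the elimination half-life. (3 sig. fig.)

k = ln(C₁/C₂) / (t₂ − t₁) = ln(43.4/10.0) / (80.2 − 16.0)
  = 1.468 / 64.20 = 0.02286 hr⁻¹
t½ = ln 2 / k = ln 2 / 0.02286 ≈ 30.3 hours

30.3 hours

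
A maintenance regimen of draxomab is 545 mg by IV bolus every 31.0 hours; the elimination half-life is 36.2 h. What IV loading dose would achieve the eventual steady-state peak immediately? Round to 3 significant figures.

1220 mg

k = ln 2 / 36.2 = 0.01915 h⁻¹
Accumulation ratio R = 1 / (1 − e^(−kτ)) = 1 / (1 − e^(−0.01915×31.0)) = 1 / (1 − 0.5523) = 2.234
Loading dose = maintenance dose × R = 545 × 2.234 ≈ 1220 mg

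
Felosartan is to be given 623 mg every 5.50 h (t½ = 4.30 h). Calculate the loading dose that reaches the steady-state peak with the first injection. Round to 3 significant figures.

k = ln 2 / 4.30 = 0.1612 h⁻¹
Accumulation ratio R = 1 / (1 − e^(−kτ)) = 1 / (1 − e^(−0.1612×5.50)) = 1 / (1 − 0.4121) = 1.701
Loading dose = maintenance dose × R = 623 × 1.701 ≈ 1060 mg

1060 mg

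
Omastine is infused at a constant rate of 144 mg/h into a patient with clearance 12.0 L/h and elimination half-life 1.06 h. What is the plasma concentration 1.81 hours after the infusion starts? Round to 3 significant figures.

8.33 mg/L

Css = rate / CL = 144 / 12.0 = 12.00 mg/L
k = ln 2 / 1.06 = 0.6539 h⁻¹
C(t) = Css (1 − e^(−kt)) = 12.00 × (1 − e^(−1.184)) = 12.00 × 0.6938 ≈ 8.33 mg/L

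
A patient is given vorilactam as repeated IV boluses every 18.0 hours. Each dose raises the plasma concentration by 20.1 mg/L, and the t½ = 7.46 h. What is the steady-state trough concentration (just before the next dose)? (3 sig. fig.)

k = ln 2 / 7.46 = 0.09292 h⁻¹
Fraction remaining after one interval: e^(−kτ) = e^(−0.09292 × 18.0) = 0.1878
R = 1 / (1 − 0.1878) = 1.231
Css,max = 20.1 × 1.231 = 24.75 mg/L
Css,min = Css,max × e^(−kτ) = 24.75 × 0.1878 ≈ 4.65 mg/L

4.65 mg/L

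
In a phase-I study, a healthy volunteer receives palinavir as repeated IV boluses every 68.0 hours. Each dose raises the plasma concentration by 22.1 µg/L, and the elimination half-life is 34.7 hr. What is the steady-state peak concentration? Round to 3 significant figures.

29.7 µg/L

k = ln 2 / 34.7 = 0.01998 hr⁻¹
Fraction remaining after one interval: e^(−kτ) = e^(−0.01998 × 68.0) = 0.2571
R = 1 / (1 − 0.2571) = 1.346
Css,max = 22.1 × 1.346 ≈ 29.7 µg/L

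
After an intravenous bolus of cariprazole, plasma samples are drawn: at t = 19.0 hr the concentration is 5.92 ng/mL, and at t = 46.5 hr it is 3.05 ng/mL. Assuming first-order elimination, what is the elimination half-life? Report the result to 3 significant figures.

k = ln(C₁/C₂) / (t₂ − t₁) = ln(5.92/3.05) / (46.5 − 19.0)
  = 0.6632 / 27.50 = 0.02412 hr⁻¹
t½ = ln 2 / k = ln 2 / 0.02412 ≈ 28.7 hours

28.7 hours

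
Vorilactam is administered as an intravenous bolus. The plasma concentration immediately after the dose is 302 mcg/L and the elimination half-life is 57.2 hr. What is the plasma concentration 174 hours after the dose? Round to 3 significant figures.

k = ln 2 / 57.2 = 0.01212 hr⁻¹
174 hr is 3.042 half-lives, so C = 302 × (1/2)^3.042 = 302 × 0.1214 ≈ 36.7 mcg/L

36.7 mcg/L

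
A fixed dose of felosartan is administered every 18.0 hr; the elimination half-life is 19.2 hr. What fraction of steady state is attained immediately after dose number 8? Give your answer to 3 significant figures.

0.994

k = ln 2 / 19.2 = 0.03610 hr⁻¹
f_n = 1 − e^(−nkτ) = 1 − e^(−8 × 0.03610 × 18.0) = 1 − e^(−5.199) = 1 − 0.005524 ≈ 0.994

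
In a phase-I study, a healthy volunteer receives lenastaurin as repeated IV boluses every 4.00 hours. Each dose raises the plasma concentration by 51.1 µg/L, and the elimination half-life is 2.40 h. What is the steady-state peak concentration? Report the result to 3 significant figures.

74.6 µg/L

k = ln 2 / 2.40 = 0.2888 h⁻¹
Fraction remaining after one interval: e^(−kτ) = e^(−0.2888 × 4.00) = 0.3150
R = 1 / (1 − 0.3150) = 1.460
Css,max = 51.1 × 1.460 ≈ 74.6 µg/L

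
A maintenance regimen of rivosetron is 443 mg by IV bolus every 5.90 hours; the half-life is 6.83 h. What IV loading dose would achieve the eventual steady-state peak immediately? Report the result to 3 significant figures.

983 mg

k = ln 2 / 6.83 = 0.1015 h⁻¹
Accumulation ratio R = 1 / (1 − e^(−kτ)) = 1 / (1 − e^(−0.1015×5.90)) = 1 / (1 − 0.5495) = 2.220
Loading dose = maintenance dose × R = 443 × 2.220 ≈ 983 mg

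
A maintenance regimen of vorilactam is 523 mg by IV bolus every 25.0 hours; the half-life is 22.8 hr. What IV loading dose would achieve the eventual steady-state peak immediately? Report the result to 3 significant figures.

k = ln 2 / 22.8 = 0.03040 hr⁻¹
Accumulation ratio R = 1 / (1 − e^(−kτ)) = 1 / (1 − e^(−0.03040×25.0)) = 1 / (1 − 0.4677) = 1.878
Loading dose = maintenance dose × R = 523 × 1.878 ≈ 982 mg

982 mg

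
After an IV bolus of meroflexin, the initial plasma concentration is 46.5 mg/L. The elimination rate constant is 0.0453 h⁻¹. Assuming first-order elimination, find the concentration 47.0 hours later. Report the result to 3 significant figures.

C(t) = C₀ e^(−kt) = 46.5 × e^(−0.04530 × 47.0) = 46.5 × e^(−2.129) = 46.5 × 0.1189 ≈ 5.53 mg/L

5.53 mg/L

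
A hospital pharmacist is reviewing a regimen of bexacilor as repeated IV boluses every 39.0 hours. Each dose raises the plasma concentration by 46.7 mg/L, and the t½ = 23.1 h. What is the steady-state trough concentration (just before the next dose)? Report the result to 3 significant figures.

k = ln 2 / 23.1 = 0.03001 h⁻¹
Fraction remaining after one interval: e^(−kτ) = e^(−0.03001 × 39.0) = 0.3103
R = 1 / (1 − 0.3103) = 1.450
Css,max = 46.7 × 1.450 = 67.71 mg/L
Css,min = Css,max × e^(−kτ) = 67.71 × 0.3103 ≈ 21.0 mg/L

21.0 mg/L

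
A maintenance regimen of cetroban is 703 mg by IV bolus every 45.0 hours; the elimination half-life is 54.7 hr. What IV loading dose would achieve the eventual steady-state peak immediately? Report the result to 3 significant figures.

k = ln 2 / 54.7 = 0.01267 hr⁻¹
Accumulation ratio R = 1 / (1 − e^(−kτ)) = 1 / (1 − e^(−0.01267×45.0)) = 1 / (1 − 0.5654) = 2.301
Loading dose = maintenance dose × R = 703 × 2.301 ≈ 1620 mg

1620 mg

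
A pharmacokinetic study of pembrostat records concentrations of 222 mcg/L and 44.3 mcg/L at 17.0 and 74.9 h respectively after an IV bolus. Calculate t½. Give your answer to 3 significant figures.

k = ln(C₁/C₂) / (t₂ − t₁) = ln(222/44.3) / (74.9 − 17.0)
  = 1.612 / 57.90 = 0.02784 h⁻¹
t½ = ln 2 / k = ln 2 / 0.02784 ≈ 24.9 hours

24.9 hours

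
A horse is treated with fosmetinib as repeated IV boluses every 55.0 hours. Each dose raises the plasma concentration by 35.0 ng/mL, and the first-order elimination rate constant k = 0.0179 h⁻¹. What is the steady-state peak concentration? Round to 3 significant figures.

55.9 ng/mL

Fraction remaining after one interval: e^(−kτ) = e^(−0.01790 × 55.0) = 0.3736
R = 1 / (1 − 0.3736) = 1.596
Css,max = 35.0 × 1.596 ≈ 55.9 ng/mL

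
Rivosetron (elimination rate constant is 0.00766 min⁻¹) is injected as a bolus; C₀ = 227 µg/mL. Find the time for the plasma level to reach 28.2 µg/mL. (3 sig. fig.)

C(t) = C₀ e^(−kt)  ⇒  t = ln(C₀/C) / k
t = ln(227/28.2) / 0.007660 = 2.086 / 0.007660 ≈ 272 minutes

272 minutes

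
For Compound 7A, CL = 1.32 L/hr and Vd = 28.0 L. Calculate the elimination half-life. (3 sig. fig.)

k = CL / V = 1.32 / 28.0 = 0.04714 hr⁻¹
t½ = ln 2 / k = ln 2 / 0.04714 ≈ 14.7 hours

14.7 hours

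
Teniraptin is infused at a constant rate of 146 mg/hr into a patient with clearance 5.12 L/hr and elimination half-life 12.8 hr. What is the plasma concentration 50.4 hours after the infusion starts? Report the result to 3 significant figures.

Css = rate / CL = 146 / 5.12 = 28.52 mg/L
k = ln 2 / 12.8 = 0.05415 hr⁻¹
C(t) = Css (1 − e^(−kt)) = 28.52 × (1 − e^(−2.729)) = 28.52 × 0.9347 ≈ 26.7 mg/L

26.7 mg/L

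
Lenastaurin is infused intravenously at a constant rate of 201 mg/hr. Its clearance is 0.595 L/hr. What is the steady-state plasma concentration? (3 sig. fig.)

338 mg/L

Css = infusion rate / CL = 201 / 0.595 ≈ 338 mg/L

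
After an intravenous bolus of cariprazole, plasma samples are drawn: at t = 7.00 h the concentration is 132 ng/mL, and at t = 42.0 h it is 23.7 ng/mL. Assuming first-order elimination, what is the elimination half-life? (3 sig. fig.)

14.1 hours

k = ln(C₁/C₂) / (t₂ − t₁) = ln(132/23.7) / (42.0 − 7.00)
  = 1.717 / 35.00 = 0.04907 h⁻¹
t½ = ln 2 / k = ln 2 / 0.04907 ≈ 14.1 hours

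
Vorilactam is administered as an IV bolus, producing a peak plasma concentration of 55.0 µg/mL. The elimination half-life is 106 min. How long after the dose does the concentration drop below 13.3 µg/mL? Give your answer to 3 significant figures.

217 minutes

k = ln 2 / 106 = 0.006539 min⁻¹
C(t) = C₀ e^(−kt)  ⇒  t = ln(C₀/C) / k
t = ln(55.0/13.3) / 0.006539 = 1.420 / 0.006539 ≈ 217 minutes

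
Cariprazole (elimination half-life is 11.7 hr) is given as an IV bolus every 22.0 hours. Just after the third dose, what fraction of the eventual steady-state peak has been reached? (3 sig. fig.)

0.980

k = ln 2 / 11.7 = 0.05924 hr⁻¹
f_n = 1 − e^(−nkτ) = 1 − e^(−3 × 0.05924 × 22.0) = 1 − e^(−3.910) = 1 − 0.02004 ≈ 0.980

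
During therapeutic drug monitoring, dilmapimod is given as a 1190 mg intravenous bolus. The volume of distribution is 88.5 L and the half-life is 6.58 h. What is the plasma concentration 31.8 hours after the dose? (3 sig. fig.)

0.472 µg/mL

C₀ = dose / V = 1190 / 88.5 = 13.45 µg/mL
k = ln 2 / 6.58 = 0.1053 h⁻¹
C(t) = C₀ e^(−kt) = 13.45 × e^(−0.1053 × 31.8) = 13.45 × e^(−3.350) = 13.45 × 0.03509 ≈ 0.472 µg/mL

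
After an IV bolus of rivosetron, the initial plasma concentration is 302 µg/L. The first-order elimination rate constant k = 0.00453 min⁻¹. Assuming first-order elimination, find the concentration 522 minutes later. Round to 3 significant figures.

C(t) = C₀ e^(−kt) = 302 × e^(−0.004530 × 522) = 302 × e^(−2.365) = 302 × 0.09398 ≈ 28.4 µg/L

28.4 µg/L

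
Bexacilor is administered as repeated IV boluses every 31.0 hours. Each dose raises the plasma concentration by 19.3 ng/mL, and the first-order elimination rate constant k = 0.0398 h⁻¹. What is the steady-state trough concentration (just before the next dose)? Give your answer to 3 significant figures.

7.93 ng/mL

Fraction remaining after one interval: e^(−kτ) = e^(−0.03980 × 31.0) = 0.2912
R = 1 / (1 − 0.2912) = 1.411
Css,max = 19.3 × 1.411 = 27.23 ng/mL
Css,min = Css,max × e^(−kτ) = 27.23 × 0.2912 ≈ 7.93 ng/mL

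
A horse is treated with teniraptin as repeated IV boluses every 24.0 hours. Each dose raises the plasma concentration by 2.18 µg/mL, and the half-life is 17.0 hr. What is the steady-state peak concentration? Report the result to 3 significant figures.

k = ln 2 / 17.0 = 0.04077 hr⁻¹
Fraction remaining after one interval: e^(−kτ) = e^(−0.04077 × 24.0) = 0.3759
R = 1 / (1 − 0.3759) = 1.602
Css,max = 2.18 × 1.602 ≈ 3.49 µg/mL

3.49 µg/mL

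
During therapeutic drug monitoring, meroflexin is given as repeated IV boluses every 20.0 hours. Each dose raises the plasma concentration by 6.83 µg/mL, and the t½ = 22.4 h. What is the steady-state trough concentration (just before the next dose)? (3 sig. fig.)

7.97 µg/mL

k = ln 2 / 22.4 = 0.03094 h⁻¹
Fraction remaining after one interval: e^(−kτ) = e^(−0.03094 × 20.0) = 0.5385
R = 1 / (1 − 0.5385) = 2.167
Css,max = 6.83 × 2.167 = 14.80 µg/mL
Css,min = Css,max × e^(−kτ) = 14.80 × 0.5385 ≈ 7.97 µg/mL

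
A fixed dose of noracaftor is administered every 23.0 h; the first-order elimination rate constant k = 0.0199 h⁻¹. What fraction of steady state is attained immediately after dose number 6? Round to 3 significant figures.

f_n = 1 − e^(−nkτ) = 1 − e^(−6 × 0.01990 × 23.0) = 1 − e^(−2.746) = 1 − 0.06417 ≈ 0.936

0.936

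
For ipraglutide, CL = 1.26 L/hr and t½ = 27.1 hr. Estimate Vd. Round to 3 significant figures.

k = ln 2 / t½ = ln 2 / 27.1 = 0.02558 hr⁻¹
V = CL / k = 1.26 / 0.02558 ≈ 49.3 L

49.3 L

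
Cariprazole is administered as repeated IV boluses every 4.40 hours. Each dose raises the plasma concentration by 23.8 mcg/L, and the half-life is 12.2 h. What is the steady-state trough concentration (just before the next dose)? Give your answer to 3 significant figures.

83.8 mcg/L

k = ln 2 / 12.2 = 0.05682 h⁻¹
Fraction remaining after one interval: e^(−kτ) = e^(−0.05682 × 4.40) = 0.7788
R = 1 / (1 − 0.7788) = 4.521
Css,max = 23.8 × 4.521 = 107.6 mcg/L
Css,min = Css,max × e^(−kτ) = 107.6 × 0.7788 ≈ 83.8 mcg/L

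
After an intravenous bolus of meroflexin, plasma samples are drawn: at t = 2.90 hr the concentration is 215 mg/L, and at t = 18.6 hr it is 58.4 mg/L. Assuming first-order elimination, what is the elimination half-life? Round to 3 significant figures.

8.35 hours

k = ln(C₁/C₂) / (t₂ − t₁) = ln(215/58.4) / (18.6 − 2.90)
  = 1.303 / 15.70 = 0.08301 hr⁻¹
t½ = ln 2 / k = ln 2 / 0.08301 ≈ 8.35 hours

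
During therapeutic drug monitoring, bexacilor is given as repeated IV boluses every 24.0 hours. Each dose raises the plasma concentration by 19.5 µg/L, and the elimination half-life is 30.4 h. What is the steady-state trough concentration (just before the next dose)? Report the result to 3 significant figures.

k = ln 2 / 30.4 = 0.02280 h⁻¹
Fraction remaining after one interval: e^(−kτ) = e^(−0.02280 × 24.0) = 0.5786
R = 1 / (1 − 0.5786) = 2.373
Css,max = 19.5 × 2.373 = 46.27 µg/L
Css,min = Css,max × e^(−kτ) = 46.27 × 0.5786 ≈ 26.8 µg/L

26.8 µg/L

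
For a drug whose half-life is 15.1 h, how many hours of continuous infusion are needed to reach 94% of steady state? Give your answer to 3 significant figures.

k = ln 2 / 15.1 = 0.04590 h⁻¹
f = 1 − e^(−kt)  ⇒  t = −ln(1 − f) / k
t = −ln(1 − 0.94) / 0.04590 = 2.813 / 0.04590 ≈ 61.3 hours

61.3 hours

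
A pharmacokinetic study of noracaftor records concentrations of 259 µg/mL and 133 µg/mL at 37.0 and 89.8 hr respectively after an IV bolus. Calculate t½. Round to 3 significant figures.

54.9 hours

k = ln(C₁/C₂) / (t₂ − t₁) = ln(259/133) / (89.8 − 37.0)
  = 0.6665 / 52.80 = 0.01262 hr⁻¹
t½ = ln 2 / k = ln 2 / 0.01262 ≈ 54.9 hours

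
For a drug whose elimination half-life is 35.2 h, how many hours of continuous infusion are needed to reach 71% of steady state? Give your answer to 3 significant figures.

k = ln 2 / 35.2 = 0.01969 h⁻¹
f = 1 − e^(−kt)  ⇒  t = −ln(1 − f) / k
t = −ln(1 − 0.71) / 0.01969 = 1.238 / 0.01969 ≈ 62.9 hours

62.9 hours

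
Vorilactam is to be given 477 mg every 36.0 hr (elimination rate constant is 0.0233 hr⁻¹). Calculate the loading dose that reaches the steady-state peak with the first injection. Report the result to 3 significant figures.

840 mg

Accumulation ratio R = 1 / (1 − e^(−kτ)) = 1 / (1 − e^(−0.02330×36.0)) = 1 / (1 − 0.4322) = 1.761
Loading dose = maintenance dose × R = 477 × 1.761 ≈ 840 mg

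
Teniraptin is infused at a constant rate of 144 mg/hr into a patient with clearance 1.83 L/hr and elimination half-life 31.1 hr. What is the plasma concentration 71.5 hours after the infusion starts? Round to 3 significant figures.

62.7 µg/mL

Css = rate / CL = 144 / 1.83 = 78.69 µg/mL
k = ln 2 / 31.1 = 0.02229 hr⁻¹
C(t) = Css (1 − e^(−kt)) = 78.69 × (1 − e^(−1.594)) = 78.69 × 0.7968 ≈ 62.7 µg/mL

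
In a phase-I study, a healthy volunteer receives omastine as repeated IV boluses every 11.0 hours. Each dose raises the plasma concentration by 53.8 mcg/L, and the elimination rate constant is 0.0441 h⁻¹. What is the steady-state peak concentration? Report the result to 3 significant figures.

140 mcg/L

Fraction remaining after one interval: e^(−kτ) = e^(−0.04410 × 11.0) = 0.6156
R = 1 / (1 − 0.6156) = 2.602
Css,max = 53.8 × 2.602 ≈ 140 mcg/L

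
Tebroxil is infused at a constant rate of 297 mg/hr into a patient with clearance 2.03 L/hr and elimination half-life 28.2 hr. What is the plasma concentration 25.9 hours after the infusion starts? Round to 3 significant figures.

Css = rate / CL = 297 / 2.03 = 146.3 µg/mL
k = ln 2 / 28.2 = 0.02458 hr⁻¹
C(t) = Css (1 − e^(−kt)) = 146.3 × (1 − e^(−0.6366)) = 146.3 × 0.4709 ≈ 68.9 µg/mL

68.9 µg/mL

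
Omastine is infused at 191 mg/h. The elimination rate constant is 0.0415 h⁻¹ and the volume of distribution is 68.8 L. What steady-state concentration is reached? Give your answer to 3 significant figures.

66.9 µg/mL

CL = k · V = 0.0415 × 68.8 = 2.855 L/h
Css = rate / CL = 191 / 2.855 ≈ 66.9 µg/mL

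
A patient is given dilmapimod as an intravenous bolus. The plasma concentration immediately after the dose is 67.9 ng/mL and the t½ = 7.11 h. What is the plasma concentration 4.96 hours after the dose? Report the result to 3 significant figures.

k = ln 2 / 7.11 = 0.09749 h⁻¹
4.96 h is 0.6976 half-lives, so C = 67.9 × (1/2)^0.6976 = 67.9 × 0.6166 ≈ 41.9 ng/mL

41.9 ng/mL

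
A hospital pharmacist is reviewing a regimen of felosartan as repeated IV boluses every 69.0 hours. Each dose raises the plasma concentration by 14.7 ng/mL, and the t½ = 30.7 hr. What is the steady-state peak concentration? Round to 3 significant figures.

k = ln 2 / 30.7 = 0.02258 hr⁻¹
Fraction remaining after one interval: e^(−kτ) = e^(−0.02258 × 69.0) = 0.2106
R = 1 / (1 − 0.2106) = 1.267
Css,max = 14.7 × 1.267 ≈ 18.6 ng/mL

18.6 ng/mL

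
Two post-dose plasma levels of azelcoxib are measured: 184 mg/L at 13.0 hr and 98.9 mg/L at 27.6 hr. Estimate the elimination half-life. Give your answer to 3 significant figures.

k = ln(C₁/C₂) / (t₂ − t₁) = ln(184/98.9) / (27.6 − 13.0)
  = 0.6208 / 14.60 = 0.04252 hr⁻¹
t½ = ln 2 / k = ln 2 / 0.04252 ≈ 16.3 hours

16.3 hours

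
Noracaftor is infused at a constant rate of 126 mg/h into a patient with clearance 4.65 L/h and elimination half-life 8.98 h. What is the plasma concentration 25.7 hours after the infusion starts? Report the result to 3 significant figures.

23.4 µg/mL

Css = rate / CL = 126 / 4.65 = 27.10 µg/mL
k = ln 2 / 8.98 = 0.07719 h⁻¹
C(t) = Css (1 − e^(−kt)) = 27.10 × (1 − e^(−1.984)) = 27.10 × 0.8624 ≈ 23.4 µg/mL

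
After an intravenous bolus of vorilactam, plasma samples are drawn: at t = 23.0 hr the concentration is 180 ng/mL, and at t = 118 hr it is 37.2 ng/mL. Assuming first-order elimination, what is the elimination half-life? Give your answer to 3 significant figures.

k = ln(C₁/C₂) / (t₂ − t₁) = ln(180/37.2) / (118 − 23.0)
  = 1.577 / 95.00 = 0.01660 hr⁻¹
t½ = ln 2 / k = ln 2 / 0.01660 ≈ 41.8 hours

41.8 hours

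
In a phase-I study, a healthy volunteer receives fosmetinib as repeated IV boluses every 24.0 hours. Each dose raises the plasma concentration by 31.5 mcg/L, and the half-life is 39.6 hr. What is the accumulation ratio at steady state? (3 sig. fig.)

k = ln 2 / 39.6 = 0.01750 hr⁻¹
Fraction remaining after one interval: e^(−kτ) = e^(−0.01750 × 24.0) = 0.6570
R = 1 / (1 − 0.6570) = 1 / 0.3430 ≈ 2.92

2.92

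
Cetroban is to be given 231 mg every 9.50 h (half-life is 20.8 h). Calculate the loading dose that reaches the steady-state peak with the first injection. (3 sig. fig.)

851 mg

k = ln 2 / 20.8 = 0.03332 h⁻¹
Accumulation ratio R = 1 / (1 − e^(−kτ)) = 1 / (1 − e^(−0.03332×9.50)) = 1 / (1 − 0.7286) = 3.685
Loading dose = maintenance dose × R = 231 × 3.685 ≈ 851 mg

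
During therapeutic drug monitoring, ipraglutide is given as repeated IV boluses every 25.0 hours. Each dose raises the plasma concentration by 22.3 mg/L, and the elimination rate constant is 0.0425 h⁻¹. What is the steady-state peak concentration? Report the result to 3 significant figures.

34.1 mg/L

Fraction remaining after one interval: e^(−kτ) = e^(−0.04250 × 25.0) = 0.3456
R = 1 / (1 − 0.3456) = 1.528
Css,max = 22.3 × 1.528 ≈ 34.1 mg/L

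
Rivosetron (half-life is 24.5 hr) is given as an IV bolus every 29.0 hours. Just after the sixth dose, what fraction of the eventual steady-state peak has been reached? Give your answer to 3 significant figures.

k = ln 2 / 24.5 = 0.02829 hr⁻¹
f_n = 1 − e^(−nkτ) = 1 − e^(−6 × 0.02829 × 29.0) = 1 − e^(−4.923) = 1 − 0.007279 ≈ 0.993

0.993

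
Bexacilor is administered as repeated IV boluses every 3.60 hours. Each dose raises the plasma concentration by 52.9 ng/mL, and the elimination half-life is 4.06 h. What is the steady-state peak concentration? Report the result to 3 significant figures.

115 ng/mL

k = ln 2 / 4.06 = 0.1707 h⁻¹
Fraction remaining after one interval: e^(−kτ) = e^(−0.1707 × 3.60) = 0.5409
R = 1 / (1 − 0.5409) = 2.178
Css,max = 52.9 × 2.178 ≈ 115 ng/mL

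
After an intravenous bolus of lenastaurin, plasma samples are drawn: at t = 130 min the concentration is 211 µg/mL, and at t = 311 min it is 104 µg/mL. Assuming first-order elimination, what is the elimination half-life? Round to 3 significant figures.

k = ln(C₁/C₂) / (t₂ − t₁) = ln(211/104) / (311 − 130)
  = 0.7075 / 181.0 = 0.003909 min⁻¹
t½ = ln 2 / k = ln 2 / 0.003909 ≈ 177 minutes

177 minutes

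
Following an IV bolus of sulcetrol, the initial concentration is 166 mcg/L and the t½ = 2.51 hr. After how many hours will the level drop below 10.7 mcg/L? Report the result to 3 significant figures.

k = ln 2 / 2.51 = 0.2762 hr⁻¹
C(t) = C₀ e^(−kt)  ⇒  t = ln(C₀/C) / k
t = ln(166/10.7) / 0.2762 = 2.742 / 0.2762 ≈ 9.93 hours

9.93 hours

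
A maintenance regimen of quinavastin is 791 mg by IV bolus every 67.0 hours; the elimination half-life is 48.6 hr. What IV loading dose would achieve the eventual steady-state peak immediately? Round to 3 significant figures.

k = ln 2 / 48.6 = 0.01426 hr⁻¹
Accumulation ratio R = 1 / (1 − e^(−kτ)) = 1 / (1 − e^(−0.01426×67.0)) = 1 / (1 − 0.3846) = 1.625
Loading dose = maintenance dose × R = 791 × 1.625 ≈ 1290 mg

1290 mg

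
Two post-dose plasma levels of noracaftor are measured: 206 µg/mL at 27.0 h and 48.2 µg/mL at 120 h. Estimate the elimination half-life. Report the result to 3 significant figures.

44.4 hours

k = ln(C₁/C₂) / (t₂ − t₁) = ln(206/48.2) / (120 − 27.0)
  = 1.453 / 93.00 = 0.01562 h⁻¹
t½ = ln 2 / k = ln 2 / 0.01562 ≈ 44.4 hours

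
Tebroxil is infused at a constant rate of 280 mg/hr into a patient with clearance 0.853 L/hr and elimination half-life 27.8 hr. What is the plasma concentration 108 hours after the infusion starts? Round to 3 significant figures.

306 µg/mL

Css = rate / CL = 280 / 0.853 = 328.3 µg/mL
k = ln 2 / 27.8 = 0.02493 hr⁻¹
C(t) = Css (1 − e^(−kt)) = 328.3 × (1 − e^(−2.693)) = 328.3 × 0.9323 ≈ 306 µg/mL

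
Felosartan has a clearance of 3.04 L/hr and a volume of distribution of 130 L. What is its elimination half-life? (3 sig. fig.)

k = CL / V = 3.04 / 130 = 0.02338 hr⁻¹
t½ = ln 2 / k = ln 2 / 0.02338 ≈ 29.6 hours

29.6 hours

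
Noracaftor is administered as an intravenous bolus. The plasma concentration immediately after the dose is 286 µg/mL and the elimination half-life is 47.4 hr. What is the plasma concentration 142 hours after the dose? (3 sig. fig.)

k = ln 2 / 47.4 = 0.01462 hr⁻¹
142 hr is 2.996 half-lives, so C = 286 × (1/2)^2.996 = 286 × 0.1254 ≈ 35.9 µg/mL

35.9 µg/mL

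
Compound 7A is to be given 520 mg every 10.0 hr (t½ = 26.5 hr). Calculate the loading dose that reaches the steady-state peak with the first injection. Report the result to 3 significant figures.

k = ln 2 / 26.5 = 0.02616 hr⁻¹
Accumulation ratio R = 1 / (1 − e^(−kτ)) = 1 / (1 − e^(−0.02616×10.0)) = 1 / (1 − 0.7698) = 4.345
Loading dose = maintenance dose × R = 520 × 4.345 ≈ 2260 mg

2260 mg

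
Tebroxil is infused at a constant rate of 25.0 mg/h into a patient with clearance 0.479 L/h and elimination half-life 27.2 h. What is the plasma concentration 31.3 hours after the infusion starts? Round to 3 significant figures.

Css = rate / CL = 25.0 / 0.479 = 52.19 mg/L
k = ln 2 / 27.2 = 0.02548 h⁻¹
C(t) = Css (1 − e^(−kt)) = 52.19 × (1 − e^(−0.7976)) = 52.19 × 0.5496 ≈ 28.7 mg/L

28.7 mg/L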